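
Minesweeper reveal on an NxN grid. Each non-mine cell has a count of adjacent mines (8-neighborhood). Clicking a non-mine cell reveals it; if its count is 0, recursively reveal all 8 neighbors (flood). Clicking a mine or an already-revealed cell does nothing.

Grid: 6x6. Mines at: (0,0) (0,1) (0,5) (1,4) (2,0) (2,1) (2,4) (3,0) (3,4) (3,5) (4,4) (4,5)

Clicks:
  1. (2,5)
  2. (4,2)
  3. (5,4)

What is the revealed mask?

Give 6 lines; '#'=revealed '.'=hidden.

Answer: ......
......
.....#
.###..
####..
#####.

Derivation:
Click 1 (2,5) count=4: revealed 1 new [(2,5)] -> total=1
Click 2 (4,2) count=0: revealed 11 new [(3,1) (3,2) (3,3) (4,0) (4,1) (4,2) (4,3) (5,0) (5,1) (5,2) (5,3)] -> total=12
Click 3 (5,4) count=2: revealed 1 new [(5,4)] -> total=13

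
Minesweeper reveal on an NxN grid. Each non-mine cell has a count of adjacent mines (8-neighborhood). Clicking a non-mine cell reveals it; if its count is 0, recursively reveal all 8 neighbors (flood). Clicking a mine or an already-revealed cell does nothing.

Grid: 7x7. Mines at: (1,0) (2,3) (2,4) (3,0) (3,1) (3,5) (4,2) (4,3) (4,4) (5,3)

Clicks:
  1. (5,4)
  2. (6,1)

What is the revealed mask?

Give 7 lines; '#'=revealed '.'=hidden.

Answer: .......
.......
.......
.......
##.....
###.#..
###....

Derivation:
Click 1 (5,4) count=3: revealed 1 new [(5,4)] -> total=1
Click 2 (6,1) count=0: revealed 8 new [(4,0) (4,1) (5,0) (5,1) (5,2) (6,0) (6,1) (6,2)] -> total=9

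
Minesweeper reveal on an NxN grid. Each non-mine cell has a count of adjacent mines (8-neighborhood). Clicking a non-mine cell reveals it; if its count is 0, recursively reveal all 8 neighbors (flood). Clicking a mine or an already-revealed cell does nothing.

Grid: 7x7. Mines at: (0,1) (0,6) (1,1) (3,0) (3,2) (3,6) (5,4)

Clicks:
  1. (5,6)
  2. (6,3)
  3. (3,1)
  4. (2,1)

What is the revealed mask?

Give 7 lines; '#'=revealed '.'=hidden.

Answer: .......
.......
.#.....
.#.....
.....##
.....##
...#.##

Derivation:
Click 1 (5,6) count=0: revealed 6 new [(4,5) (4,6) (5,5) (5,6) (6,5) (6,6)] -> total=6
Click 2 (6,3) count=1: revealed 1 new [(6,3)] -> total=7
Click 3 (3,1) count=2: revealed 1 new [(3,1)] -> total=8
Click 4 (2,1) count=3: revealed 1 new [(2,1)] -> total=9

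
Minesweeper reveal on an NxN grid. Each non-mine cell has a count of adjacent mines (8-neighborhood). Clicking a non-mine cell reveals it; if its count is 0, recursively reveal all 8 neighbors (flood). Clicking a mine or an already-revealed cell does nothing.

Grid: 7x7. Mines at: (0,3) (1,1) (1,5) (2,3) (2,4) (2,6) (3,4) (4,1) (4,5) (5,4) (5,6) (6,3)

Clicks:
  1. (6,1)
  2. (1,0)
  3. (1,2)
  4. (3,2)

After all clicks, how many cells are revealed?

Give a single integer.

Answer: 9

Derivation:
Click 1 (6,1) count=0: revealed 6 new [(5,0) (5,1) (5,2) (6,0) (6,1) (6,2)] -> total=6
Click 2 (1,0) count=1: revealed 1 new [(1,0)] -> total=7
Click 3 (1,2) count=3: revealed 1 new [(1,2)] -> total=8
Click 4 (3,2) count=2: revealed 1 new [(3,2)] -> total=9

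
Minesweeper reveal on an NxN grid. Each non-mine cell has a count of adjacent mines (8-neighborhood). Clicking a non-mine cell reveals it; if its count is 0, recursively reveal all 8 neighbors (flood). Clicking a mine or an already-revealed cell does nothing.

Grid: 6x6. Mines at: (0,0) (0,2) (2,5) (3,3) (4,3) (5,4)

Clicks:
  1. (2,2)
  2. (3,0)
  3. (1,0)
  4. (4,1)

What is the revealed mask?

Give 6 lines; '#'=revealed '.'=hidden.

Answer: ......
###...
###...
###...
###...
###...

Derivation:
Click 1 (2,2) count=1: revealed 1 new [(2,2)] -> total=1
Click 2 (3,0) count=0: revealed 14 new [(1,0) (1,1) (1,2) (2,0) (2,1) (3,0) (3,1) (3,2) (4,0) (4,1) (4,2) (5,0) (5,1) (5,2)] -> total=15
Click 3 (1,0) count=1: revealed 0 new [(none)] -> total=15
Click 4 (4,1) count=0: revealed 0 new [(none)] -> total=15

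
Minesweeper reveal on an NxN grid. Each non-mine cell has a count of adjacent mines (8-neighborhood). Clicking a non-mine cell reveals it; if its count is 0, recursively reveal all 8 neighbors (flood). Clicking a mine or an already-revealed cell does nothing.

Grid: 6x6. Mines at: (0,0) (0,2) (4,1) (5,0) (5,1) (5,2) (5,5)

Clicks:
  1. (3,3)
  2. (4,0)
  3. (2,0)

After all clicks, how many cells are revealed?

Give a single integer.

Click 1 (3,3) count=0: revealed 25 new [(0,3) (0,4) (0,5) (1,0) (1,1) (1,2) (1,3) (1,4) (1,5) (2,0) (2,1) (2,2) (2,3) (2,4) (2,5) (3,0) (3,1) (3,2) (3,3) (3,4) (3,5) (4,2) (4,3) (4,4) (4,5)] -> total=25
Click 2 (4,0) count=3: revealed 1 new [(4,0)] -> total=26
Click 3 (2,0) count=0: revealed 0 new [(none)] -> total=26

Answer: 26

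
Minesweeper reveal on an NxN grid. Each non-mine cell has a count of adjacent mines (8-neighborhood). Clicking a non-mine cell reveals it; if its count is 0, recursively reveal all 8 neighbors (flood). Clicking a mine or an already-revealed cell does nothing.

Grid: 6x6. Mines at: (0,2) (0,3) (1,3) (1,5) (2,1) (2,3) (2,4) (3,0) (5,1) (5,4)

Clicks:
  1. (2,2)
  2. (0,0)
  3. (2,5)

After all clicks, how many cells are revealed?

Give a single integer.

Answer: 6

Derivation:
Click 1 (2,2) count=3: revealed 1 new [(2,2)] -> total=1
Click 2 (0,0) count=0: revealed 4 new [(0,0) (0,1) (1,0) (1,1)] -> total=5
Click 3 (2,5) count=2: revealed 1 new [(2,5)] -> total=6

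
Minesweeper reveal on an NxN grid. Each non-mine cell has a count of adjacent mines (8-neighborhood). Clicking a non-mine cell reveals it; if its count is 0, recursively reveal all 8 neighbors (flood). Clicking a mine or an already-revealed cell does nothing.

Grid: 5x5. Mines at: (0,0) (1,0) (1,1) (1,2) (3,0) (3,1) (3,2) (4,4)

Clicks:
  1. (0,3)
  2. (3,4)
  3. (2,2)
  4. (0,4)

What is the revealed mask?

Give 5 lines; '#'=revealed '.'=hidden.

Answer: ...##
...##
..###
...##
.....

Derivation:
Click 1 (0,3) count=1: revealed 1 new [(0,3)] -> total=1
Click 2 (3,4) count=1: revealed 1 new [(3,4)] -> total=2
Click 3 (2,2) count=4: revealed 1 new [(2,2)] -> total=3
Click 4 (0,4) count=0: revealed 6 new [(0,4) (1,3) (1,4) (2,3) (2,4) (3,3)] -> total=9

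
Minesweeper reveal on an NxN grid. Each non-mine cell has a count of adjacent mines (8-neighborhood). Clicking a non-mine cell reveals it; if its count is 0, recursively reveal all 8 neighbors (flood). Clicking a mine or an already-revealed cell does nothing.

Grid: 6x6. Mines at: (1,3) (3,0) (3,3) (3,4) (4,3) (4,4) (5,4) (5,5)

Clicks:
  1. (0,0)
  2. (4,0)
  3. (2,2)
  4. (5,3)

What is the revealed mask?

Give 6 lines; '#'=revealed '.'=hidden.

Click 1 (0,0) count=0: revealed 9 new [(0,0) (0,1) (0,2) (1,0) (1,1) (1,2) (2,0) (2,1) (2,2)] -> total=9
Click 2 (4,0) count=1: revealed 1 new [(4,0)] -> total=10
Click 3 (2,2) count=2: revealed 0 new [(none)] -> total=10
Click 4 (5,3) count=3: revealed 1 new [(5,3)] -> total=11

Answer: ###...
###...
###...
......
#.....
...#..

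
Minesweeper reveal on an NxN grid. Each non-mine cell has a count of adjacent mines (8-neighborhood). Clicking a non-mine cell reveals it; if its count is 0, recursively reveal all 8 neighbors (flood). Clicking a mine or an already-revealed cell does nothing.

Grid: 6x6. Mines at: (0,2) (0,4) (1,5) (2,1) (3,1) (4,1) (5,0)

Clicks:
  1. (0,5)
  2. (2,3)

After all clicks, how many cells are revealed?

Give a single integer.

Answer: 20

Derivation:
Click 1 (0,5) count=2: revealed 1 new [(0,5)] -> total=1
Click 2 (2,3) count=0: revealed 19 new [(1,2) (1,3) (1,4) (2,2) (2,3) (2,4) (2,5) (3,2) (3,3) (3,4) (3,5) (4,2) (4,3) (4,4) (4,5) (5,2) (5,3) (5,4) (5,5)] -> total=20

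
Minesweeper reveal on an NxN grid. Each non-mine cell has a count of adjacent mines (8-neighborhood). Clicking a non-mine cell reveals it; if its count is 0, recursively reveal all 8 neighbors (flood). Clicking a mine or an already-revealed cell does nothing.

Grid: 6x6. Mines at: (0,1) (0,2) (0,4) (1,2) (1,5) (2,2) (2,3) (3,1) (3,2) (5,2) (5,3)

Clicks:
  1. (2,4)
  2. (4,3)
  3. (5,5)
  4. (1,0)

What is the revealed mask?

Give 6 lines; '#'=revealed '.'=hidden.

Answer: ......
#.....
....##
....##
...###
....##

Derivation:
Click 1 (2,4) count=2: revealed 1 new [(2,4)] -> total=1
Click 2 (4,3) count=3: revealed 1 new [(4,3)] -> total=2
Click 3 (5,5) count=0: revealed 7 new [(2,5) (3,4) (3,5) (4,4) (4,5) (5,4) (5,5)] -> total=9
Click 4 (1,0) count=1: revealed 1 new [(1,0)] -> total=10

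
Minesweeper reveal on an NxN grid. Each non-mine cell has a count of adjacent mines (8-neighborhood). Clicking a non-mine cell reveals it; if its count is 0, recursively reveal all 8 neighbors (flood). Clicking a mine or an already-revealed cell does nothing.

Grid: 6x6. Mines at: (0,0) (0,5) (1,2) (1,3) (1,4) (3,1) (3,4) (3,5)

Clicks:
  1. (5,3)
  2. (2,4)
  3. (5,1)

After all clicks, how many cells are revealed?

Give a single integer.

Click 1 (5,3) count=0: revealed 12 new [(4,0) (4,1) (4,2) (4,3) (4,4) (4,5) (5,0) (5,1) (5,2) (5,3) (5,4) (5,5)] -> total=12
Click 2 (2,4) count=4: revealed 1 new [(2,4)] -> total=13
Click 3 (5,1) count=0: revealed 0 new [(none)] -> total=13

Answer: 13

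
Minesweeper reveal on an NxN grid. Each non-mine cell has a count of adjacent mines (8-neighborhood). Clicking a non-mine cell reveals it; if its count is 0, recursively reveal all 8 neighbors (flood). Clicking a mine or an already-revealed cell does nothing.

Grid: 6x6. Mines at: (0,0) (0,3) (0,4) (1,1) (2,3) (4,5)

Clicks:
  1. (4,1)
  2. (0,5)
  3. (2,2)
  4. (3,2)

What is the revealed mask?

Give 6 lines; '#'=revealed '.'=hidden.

Click 1 (4,1) count=0: revealed 18 new [(2,0) (2,1) (2,2) (3,0) (3,1) (3,2) (3,3) (3,4) (4,0) (4,1) (4,2) (4,3) (4,4) (5,0) (5,1) (5,2) (5,3) (5,4)] -> total=18
Click 2 (0,5) count=1: revealed 1 new [(0,5)] -> total=19
Click 3 (2,2) count=2: revealed 0 new [(none)] -> total=19
Click 4 (3,2) count=1: revealed 0 new [(none)] -> total=19

Answer: .....#
......
###...
#####.
#####.
#####.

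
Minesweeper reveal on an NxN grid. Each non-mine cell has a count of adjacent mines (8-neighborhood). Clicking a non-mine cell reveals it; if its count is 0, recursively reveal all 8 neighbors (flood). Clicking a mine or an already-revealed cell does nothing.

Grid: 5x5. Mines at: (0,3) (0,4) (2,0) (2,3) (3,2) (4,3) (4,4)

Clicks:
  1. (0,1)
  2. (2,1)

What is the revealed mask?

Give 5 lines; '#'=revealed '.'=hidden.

Answer: ###..
###..
.#...
.....
.....

Derivation:
Click 1 (0,1) count=0: revealed 6 new [(0,0) (0,1) (0,2) (1,0) (1,1) (1,2)] -> total=6
Click 2 (2,1) count=2: revealed 1 new [(2,1)] -> total=7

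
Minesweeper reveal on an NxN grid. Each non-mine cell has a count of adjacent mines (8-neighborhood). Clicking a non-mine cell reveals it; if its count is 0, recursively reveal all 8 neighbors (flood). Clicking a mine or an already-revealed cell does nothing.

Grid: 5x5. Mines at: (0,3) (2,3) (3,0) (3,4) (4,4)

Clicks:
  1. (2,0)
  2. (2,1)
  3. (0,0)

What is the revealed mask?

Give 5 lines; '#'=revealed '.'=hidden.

Click 1 (2,0) count=1: revealed 1 new [(2,0)] -> total=1
Click 2 (2,1) count=1: revealed 1 new [(2,1)] -> total=2
Click 3 (0,0) count=0: revealed 7 new [(0,0) (0,1) (0,2) (1,0) (1,1) (1,2) (2,2)] -> total=9

Answer: ###..
###..
###..
.....
.....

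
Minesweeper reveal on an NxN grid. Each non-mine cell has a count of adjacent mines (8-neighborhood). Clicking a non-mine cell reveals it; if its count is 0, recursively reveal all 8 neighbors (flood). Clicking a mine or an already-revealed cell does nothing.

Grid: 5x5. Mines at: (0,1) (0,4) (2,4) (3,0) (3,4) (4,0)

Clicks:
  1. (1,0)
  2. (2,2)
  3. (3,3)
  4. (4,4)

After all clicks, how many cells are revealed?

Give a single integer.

Answer: 14

Derivation:
Click 1 (1,0) count=1: revealed 1 new [(1,0)] -> total=1
Click 2 (2,2) count=0: revealed 12 new [(1,1) (1,2) (1,3) (2,1) (2,2) (2,3) (3,1) (3,2) (3,3) (4,1) (4,2) (4,3)] -> total=13
Click 3 (3,3) count=2: revealed 0 new [(none)] -> total=13
Click 4 (4,4) count=1: revealed 1 new [(4,4)] -> total=14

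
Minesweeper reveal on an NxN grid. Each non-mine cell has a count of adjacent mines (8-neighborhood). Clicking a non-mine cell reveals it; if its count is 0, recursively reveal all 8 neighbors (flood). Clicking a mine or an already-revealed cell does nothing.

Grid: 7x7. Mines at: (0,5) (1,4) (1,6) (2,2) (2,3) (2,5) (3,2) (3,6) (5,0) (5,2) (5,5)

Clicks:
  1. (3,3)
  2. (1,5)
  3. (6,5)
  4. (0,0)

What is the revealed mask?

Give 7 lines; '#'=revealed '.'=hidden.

Answer: ####...
####.#.
##.....
##.#...
##.....
.......
.....#.

Derivation:
Click 1 (3,3) count=3: revealed 1 new [(3,3)] -> total=1
Click 2 (1,5) count=4: revealed 1 new [(1,5)] -> total=2
Click 3 (6,5) count=1: revealed 1 new [(6,5)] -> total=3
Click 4 (0,0) count=0: revealed 14 new [(0,0) (0,1) (0,2) (0,3) (1,0) (1,1) (1,2) (1,3) (2,0) (2,1) (3,0) (3,1) (4,0) (4,1)] -> total=17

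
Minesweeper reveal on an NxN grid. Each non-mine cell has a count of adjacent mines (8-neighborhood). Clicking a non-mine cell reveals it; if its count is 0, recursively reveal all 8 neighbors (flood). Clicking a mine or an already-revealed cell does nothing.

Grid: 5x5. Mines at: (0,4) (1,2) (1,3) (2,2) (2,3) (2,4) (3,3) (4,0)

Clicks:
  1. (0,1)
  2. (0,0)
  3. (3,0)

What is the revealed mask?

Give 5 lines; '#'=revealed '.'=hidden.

Answer: ##...
##...
##...
##...
.....

Derivation:
Click 1 (0,1) count=1: revealed 1 new [(0,1)] -> total=1
Click 2 (0,0) count=0: revealed 7 new [(0,0) (1,0) (1,1) (2,0) (2,1) (3,0) (3,1)] -> total=8
Click 3 (3,0) count=1: revealed 0 new [(none)] -> total=8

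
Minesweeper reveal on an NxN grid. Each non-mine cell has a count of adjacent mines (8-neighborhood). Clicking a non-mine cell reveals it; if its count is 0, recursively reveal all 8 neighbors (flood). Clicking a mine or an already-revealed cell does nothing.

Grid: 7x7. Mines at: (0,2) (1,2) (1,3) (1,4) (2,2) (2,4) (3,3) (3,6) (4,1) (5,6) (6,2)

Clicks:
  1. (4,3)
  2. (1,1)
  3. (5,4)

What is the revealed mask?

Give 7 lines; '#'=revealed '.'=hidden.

Click 1 (4,3) count=1: revealed 1 new [(4,3)] -> total=1
Click 2 (1,1) count=3: revealed 1 new [(1,1)] -> total=2
Click 3 (5,4) count=0: revealed 8 new [(4,4) (4,5) (5,3) (5,4) (5,5) (6,3) (6,4) (6,5)] -> total=10

Answer: .......
.#.....
.......
.......
...###.
...###.
...###.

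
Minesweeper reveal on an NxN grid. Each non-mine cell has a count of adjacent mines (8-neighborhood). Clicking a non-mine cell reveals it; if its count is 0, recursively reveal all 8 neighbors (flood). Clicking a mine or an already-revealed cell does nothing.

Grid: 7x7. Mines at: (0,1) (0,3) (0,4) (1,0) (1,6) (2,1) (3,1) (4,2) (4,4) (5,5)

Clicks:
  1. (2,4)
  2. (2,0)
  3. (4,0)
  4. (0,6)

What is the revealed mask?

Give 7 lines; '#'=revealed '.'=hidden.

Click 1 (2,4) count=0: revealed 12 new [(1,2) (1,3) (1,4) (1,5) (2,2) (2,3) (2,4) (2,5) (3,2) (3,3) (3,4) (3,5)] -> total=12
Click 2 (2,0) count=3: revealed 1 new [(2,0)] -> total=13
Click 3 (4,0) count=1: revealed 1 new [(4,0)] -> total=14
Click 4 (0,6) count=1: revealed 1 new [(0,6)] -> total=15

Answer: ......#
..####.
#.####.
..####.
#......
.......
.......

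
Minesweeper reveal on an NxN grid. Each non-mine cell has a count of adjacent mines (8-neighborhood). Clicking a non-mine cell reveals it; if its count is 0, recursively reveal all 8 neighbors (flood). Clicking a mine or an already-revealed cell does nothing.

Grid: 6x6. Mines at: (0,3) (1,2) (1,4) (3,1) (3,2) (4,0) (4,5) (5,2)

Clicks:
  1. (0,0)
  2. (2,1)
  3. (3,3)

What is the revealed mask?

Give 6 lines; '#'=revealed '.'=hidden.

Click 1 (0,0) count=0: revealed 6 new [(0,0) (0,1) (1,0) (1,1) (2,0) (2,1)] -> total=6
Click 2 (2,1) count=3: revealed 0 new [(none)] -> total=6
Click 3 (3,3) count=1: revealed 1 new [(3,3)] -> total=7

Answer: ##....
##....
##....
...#..
......
......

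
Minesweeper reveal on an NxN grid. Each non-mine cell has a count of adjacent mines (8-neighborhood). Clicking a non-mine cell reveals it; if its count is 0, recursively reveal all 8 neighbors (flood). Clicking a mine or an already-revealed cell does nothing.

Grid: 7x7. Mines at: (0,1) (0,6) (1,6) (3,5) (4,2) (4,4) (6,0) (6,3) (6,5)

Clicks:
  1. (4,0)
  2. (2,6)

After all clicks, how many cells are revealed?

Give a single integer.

Answer: 26

Derivation:
Click 1 (4,0) count=0: revealed 25 new [(0,2) (0,3) (0,4) (0,5) (1,0) (1,1) (1,2) (1,3) (1,4) (1,5) (2,0) (2,1) (2,2) (2,3) (2,4) (2,5) (3,0) (3,1) (3,2) (3,3) (3,4) (4,0) (4,1) (5,0) (5,1)] -> total=25
Click 2 (2,6) count=2: revealed 1 new [(2,6)] -> total=26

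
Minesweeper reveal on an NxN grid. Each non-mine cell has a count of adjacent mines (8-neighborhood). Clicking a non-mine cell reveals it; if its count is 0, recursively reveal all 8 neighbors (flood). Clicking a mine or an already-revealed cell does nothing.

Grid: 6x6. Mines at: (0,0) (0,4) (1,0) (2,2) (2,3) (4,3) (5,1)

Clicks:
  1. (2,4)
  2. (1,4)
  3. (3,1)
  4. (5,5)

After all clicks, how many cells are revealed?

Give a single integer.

Answer: 11

Derivation:
Click 1 (2,4) count=1: revealed 1 new [(2,4)] -> total=1
Click 2 (1,4) count=2: revealed 1 new [(1,4)] -> total=2
Click 3 (3,1) count=1: revealed 1 new [(3,1)] -> total=3
Click 4 (5,5) count=0: revealed 8 new [(1,5) (2,5) (3,4) (3,5) (4,4) (4,5) (5,4) (5,5)] -> total=11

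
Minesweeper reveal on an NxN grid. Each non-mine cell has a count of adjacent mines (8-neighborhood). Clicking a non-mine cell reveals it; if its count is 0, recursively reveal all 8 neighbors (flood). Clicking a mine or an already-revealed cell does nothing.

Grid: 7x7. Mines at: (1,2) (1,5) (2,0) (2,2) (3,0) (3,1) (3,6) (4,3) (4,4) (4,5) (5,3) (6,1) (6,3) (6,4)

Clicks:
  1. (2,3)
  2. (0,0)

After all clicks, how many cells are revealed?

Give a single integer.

Answer: 5

Derivation:
Click 1 (2,3) count=2: revealed 1 new [(2,3)] -> total=1
Click 2 (0,0) count=0: revealed 4 new [(0,0) (0,1) (1,0) (1,1)] -> total=5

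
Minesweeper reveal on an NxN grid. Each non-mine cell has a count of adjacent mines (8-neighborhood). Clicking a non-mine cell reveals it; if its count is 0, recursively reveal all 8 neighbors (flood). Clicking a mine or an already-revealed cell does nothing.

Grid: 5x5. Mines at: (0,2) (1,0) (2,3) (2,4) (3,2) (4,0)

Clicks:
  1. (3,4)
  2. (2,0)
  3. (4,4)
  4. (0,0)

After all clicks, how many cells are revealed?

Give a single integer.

Answer: 6

Derivation:
Click 1 (3,4) count=2: revealed 1 new [(3,4)] -> total=1
Click 2 (2,0) count=1: revealed 1 new [(2,0)] -> total=2
Click 3 (4,4) count=0: revealed 3 new [(3,3) (4,3) (4,4)] -> total=5
Click 4 (0,0) count=1: revealed 1 new [(0,0)] -> total=6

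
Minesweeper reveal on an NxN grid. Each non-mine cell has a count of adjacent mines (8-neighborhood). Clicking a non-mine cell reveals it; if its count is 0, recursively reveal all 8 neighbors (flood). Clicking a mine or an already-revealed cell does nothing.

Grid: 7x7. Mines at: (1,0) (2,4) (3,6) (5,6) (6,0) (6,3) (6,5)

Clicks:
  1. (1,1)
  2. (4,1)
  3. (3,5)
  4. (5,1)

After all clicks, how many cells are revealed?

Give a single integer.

Answer: 36

Derivation:
Click 1 (1,1) count=1: revealed 1 new [(1,1)] -> total=1
Click 2 (4,1) count=0: revealed 35 new [(0,1) (0,2) (0,3) (0,4) (0,5) (0,6) (1,2) (1,3) (1,4) (1,5) (1,6) (2,0) (2,1) (2,2) (2,3) (2,5) (2,6) (3,0) (3,1) (3,2) (3,3) (3,4) (3,5) (4,0) (4,1) (4,2) (4,3) (4,4) (4,5) (5,0) (5,1) (5,2) (5,3) (5,4) (5,5)] -> total=36
Click 3 (3,5) count=2: revealed 0 new [(none)] -> total=36
Click 4 (5,1) count=1: revealed 0 new [(none)] -> total=36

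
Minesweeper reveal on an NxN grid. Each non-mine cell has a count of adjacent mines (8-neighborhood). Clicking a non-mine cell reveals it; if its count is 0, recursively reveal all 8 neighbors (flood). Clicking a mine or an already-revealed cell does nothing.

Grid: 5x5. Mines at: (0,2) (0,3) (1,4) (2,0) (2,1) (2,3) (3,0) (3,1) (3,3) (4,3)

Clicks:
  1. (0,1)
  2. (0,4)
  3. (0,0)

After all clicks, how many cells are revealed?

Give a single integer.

Click 1 (0,1) count=1: revealed 1 new [(0,1)] -> total=1
Click 2 (0,4) count=2: revealed 1 new [(0,4)] -> total=2
Click 3 (0,0) count=0: revealed 3 new [(0,0) (1,0) (1,1)] -> total=5

Answer: 5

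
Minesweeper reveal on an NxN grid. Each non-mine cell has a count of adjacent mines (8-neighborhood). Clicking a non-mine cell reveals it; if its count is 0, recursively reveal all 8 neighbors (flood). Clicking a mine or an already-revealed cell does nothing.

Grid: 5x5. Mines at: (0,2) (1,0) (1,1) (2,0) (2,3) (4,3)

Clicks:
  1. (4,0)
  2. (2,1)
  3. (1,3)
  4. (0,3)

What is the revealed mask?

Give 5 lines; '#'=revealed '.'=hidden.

Answer: ...#.
...#.
.#...
###..
###..

Derivation:
Click 1 (4,0) count=0: revealed 6 new [(3,0) (3,1) (3,2) (4,0) (4,1) (4,2)] -> total=6
Click 2 (2,1) count=3: revealed 1 new [(2,1)] -> total=7
Click 3 (1,3) count=2: revealed 1 new [(1,3)] -> total=8
Click 4 (0,3) count=1: revealed 1 new [(0,3)] -> total=9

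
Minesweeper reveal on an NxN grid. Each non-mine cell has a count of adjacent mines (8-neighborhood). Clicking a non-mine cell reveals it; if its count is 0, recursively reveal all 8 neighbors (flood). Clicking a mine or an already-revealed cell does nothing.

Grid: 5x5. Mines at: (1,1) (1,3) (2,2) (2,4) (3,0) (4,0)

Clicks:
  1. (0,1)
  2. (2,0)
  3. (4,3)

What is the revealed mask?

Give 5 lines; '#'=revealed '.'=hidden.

Click 1 (0,1) count=1: revealed 1 new [(0,1)] -> total=1
Click 2 (2,0) count=2: revealed 1 new [(2,0)] -> total=2
Click 3 (4,3) count=0: revealed 8 new [(3,1) (3,2) (3,3) (3,4) (4,1) (4,2) (4,3) (4,4)] -> total=10

Answer: .#...
.....
#....
.####
.####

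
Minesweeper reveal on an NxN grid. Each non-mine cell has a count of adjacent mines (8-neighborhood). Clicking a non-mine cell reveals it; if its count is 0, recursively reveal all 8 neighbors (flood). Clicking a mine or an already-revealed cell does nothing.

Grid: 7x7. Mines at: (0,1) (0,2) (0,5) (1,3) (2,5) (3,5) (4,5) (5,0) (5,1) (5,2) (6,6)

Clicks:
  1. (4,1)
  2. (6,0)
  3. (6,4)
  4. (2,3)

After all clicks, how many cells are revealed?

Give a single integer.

Click 1 (4,1) count=3: revealed 1 new [(4,1)] -> total=1
Click 2 (6,0) count=2: revealed 1 new [(6,0)] -> total=2
Click 3 (6,4) count=0: revealed 6 new [(5,3) (5,4) (5,5) (6,3) (6,4) (6,5)] -> total=8
Click 4 (2,3) count=1: revealed 1 new [(2,3)] -> total=9

Answer: 9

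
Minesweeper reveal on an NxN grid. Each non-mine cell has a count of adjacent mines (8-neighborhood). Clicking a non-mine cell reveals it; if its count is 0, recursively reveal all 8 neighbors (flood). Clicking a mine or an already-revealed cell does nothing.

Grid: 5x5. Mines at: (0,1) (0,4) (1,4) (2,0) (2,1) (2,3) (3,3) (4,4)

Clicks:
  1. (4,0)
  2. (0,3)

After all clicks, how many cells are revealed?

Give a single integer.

Answer: 7

Derivation:
Click 1 (4,0) count=0: revealed 6 new [(3,0) (3,1) (3,2) (4,0) (4,1) (4,2)] -> total=6
Click 2 (0,3) count=2: revealed 1 new [(0,3)] -> total=7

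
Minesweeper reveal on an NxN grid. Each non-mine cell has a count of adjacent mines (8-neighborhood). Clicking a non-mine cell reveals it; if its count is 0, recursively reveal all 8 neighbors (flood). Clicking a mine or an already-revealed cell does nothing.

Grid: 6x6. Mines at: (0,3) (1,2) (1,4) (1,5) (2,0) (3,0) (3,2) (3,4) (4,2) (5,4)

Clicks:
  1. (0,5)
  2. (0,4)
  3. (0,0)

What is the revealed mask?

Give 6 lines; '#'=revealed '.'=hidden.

Answer: ##..##
##....
......
......
......
......

Derivation:
Click 1 (0,5) count=2: revealed 1 new [(0,5)] -> total=1
Click 2 (0,4) count=3: revealed 1 new [(0,4)] -> total=2
Click 3 (0,0) count=0: revealed 4 new [(0,0) (0,1) (1,0) (1,1)] -> total=6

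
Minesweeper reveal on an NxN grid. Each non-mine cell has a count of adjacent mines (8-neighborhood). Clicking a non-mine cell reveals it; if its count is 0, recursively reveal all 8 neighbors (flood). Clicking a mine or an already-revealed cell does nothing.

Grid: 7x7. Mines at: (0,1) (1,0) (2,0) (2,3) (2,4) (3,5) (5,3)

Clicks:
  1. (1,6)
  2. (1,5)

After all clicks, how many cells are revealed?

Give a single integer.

Click 1 (1,6) count=0: revealed 12 new [(0,2) (0,3) (0,4) (0,5) (0,6) (1,2) (1,3) (1,4) (1,5) (1,6) (2,5) (2,6)] -> total=12
Click 2 (1,5) count=1: revealed 0 new [(none)] -> total=12

Answer: 12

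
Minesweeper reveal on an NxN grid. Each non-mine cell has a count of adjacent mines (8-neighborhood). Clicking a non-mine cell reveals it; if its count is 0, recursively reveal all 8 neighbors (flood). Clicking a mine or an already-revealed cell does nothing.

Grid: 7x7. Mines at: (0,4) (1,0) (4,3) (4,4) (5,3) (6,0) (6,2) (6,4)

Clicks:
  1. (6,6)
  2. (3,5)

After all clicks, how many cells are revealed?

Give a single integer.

Click 1 (6,6) count=0: revealed 37 new [(0,1) (0,2) (0,3) (0,5) (0,6) (1,1) (1,2) (1,3) (1,4) (1,5) (1,6) (2,0) (2,1) (2,2) (2,3) (2,4) (2,5) (2,6) (3,0) (3,1) (3,2) (3,3) (3,4) (3,5) (3,6) (4,0) (4,1) (4,2) (4,5) (4,6) (5,0) (5,1) (5,2) (5,5) (5,6) (6,5) (6,6)] -> total=37
Click 2 (3,5) count=1: revealed 0 new [(none)] -> total=37

Answer: 37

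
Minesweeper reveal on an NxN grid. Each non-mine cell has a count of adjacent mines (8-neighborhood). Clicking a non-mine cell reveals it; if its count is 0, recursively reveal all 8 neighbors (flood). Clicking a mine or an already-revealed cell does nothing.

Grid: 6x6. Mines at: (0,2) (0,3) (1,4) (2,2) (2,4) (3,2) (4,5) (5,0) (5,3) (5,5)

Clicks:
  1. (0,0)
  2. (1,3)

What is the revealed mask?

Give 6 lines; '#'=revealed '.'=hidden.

Answer: ##....
##.#..
##....
##....
##....
......

Derivation:
Click 1 (0,0) count=0: revealed 10 new [(0,0) (0,1) (1,0) (1,1) (2,0) (2,1) (3,0) (3,1) (4,0) (4,1)] -> total=10
Click 2 (1,3) count=5: revealed 1 new [(1,3)] -> total=11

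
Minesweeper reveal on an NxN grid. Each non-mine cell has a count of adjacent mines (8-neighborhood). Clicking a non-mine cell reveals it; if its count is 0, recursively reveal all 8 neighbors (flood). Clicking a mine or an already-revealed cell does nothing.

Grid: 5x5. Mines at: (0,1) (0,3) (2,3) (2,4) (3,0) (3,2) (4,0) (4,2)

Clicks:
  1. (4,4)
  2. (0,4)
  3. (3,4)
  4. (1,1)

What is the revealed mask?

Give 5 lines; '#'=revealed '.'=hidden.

Click 1 (4,4) count=0: revealed 4 new [(3,3) (3,4) (4,3) (4,4)] -> total=4
Click 2 (0,4) count=1: revealed 1 new [(0,4)] -> total=5
Click 3 (3,4) count=2: revealed 0 new [(none)] -> total=5
Click 4 (1,1) count=1: revealed 1 new [(1,1)] -> total=6

Answer: ....#
.#...
.....
...##
...##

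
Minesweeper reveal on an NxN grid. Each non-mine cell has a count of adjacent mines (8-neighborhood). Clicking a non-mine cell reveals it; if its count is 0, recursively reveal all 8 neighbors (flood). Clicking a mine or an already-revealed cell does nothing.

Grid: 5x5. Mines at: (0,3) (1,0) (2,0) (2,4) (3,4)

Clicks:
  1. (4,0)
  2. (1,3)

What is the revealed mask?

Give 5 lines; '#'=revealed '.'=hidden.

Answer: .....
.###.
.###.
####.
####.

Derivation:
Click 1 (4,0) count=0: revealed 14 new [(1,1) (1,2) (1,3) (2,1) (2,2) (2,3) (3,0) (3,1) (3,2) (3,3) (4,0) (4,1) (4,2) (4,3)] -> total=14
Click 2 (1,3) count=2: revealed 0 new [(none)] -> total=14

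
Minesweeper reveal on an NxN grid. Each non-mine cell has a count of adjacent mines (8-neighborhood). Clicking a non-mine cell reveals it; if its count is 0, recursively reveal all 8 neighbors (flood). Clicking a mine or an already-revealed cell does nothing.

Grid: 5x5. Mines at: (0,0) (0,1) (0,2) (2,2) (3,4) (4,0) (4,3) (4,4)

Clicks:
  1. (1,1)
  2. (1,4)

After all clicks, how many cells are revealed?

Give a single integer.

Answer: 7

Derivation:
Click 1 (1,1) count=4: revealed 1 new [(1,1)] -> total=1
Click 2 (1,4) count=0: revealed 6 new [(0,3) (0,4) (1,3) (1,4) (2,3) (2,4)] -> total=7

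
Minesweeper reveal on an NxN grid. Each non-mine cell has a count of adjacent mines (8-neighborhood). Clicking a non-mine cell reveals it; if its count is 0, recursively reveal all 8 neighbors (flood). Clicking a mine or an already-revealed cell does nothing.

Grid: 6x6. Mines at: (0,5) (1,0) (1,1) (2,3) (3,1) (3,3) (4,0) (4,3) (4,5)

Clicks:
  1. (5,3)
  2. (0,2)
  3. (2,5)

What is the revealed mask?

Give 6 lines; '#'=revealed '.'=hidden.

Answer: ..#...
....##
....##
....##
......
...#..

Derivation:
Click 1 (5,3) count=1: revealed 1 new [(5,3)] -> total=1
Click 2 (0,2) count=1: revealed 1 new [(0,2)] -> total=2
Click 3 (2,5) count=0: revealed 6 new [(1,4) (1,5) (2,4) (2,5) (3,4) (3,5)] -> total=8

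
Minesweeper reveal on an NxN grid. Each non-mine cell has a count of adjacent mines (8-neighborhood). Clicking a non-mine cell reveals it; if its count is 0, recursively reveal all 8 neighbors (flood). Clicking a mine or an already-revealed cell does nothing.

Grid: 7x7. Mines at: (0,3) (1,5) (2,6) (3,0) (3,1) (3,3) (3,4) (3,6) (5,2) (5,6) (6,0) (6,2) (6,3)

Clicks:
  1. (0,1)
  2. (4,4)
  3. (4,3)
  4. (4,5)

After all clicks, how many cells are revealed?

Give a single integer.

Click 1 (0,1) count=0: revealed 9 new [(0,0) (0,1) (0,2) (1,0) (1,1) (1,2) (2,0) (2,1) (2,2)] -> total=9
Click 2 (4,4) count=2: revealed 1 new [(4,4)] -> total=10
Click 3 (4,3) count=3: revealed 1 new [(4,3)] -> total=11
Click 4 (4,5) count=3: revealed 1 new [(4,5)] -> total=12

Answer: 12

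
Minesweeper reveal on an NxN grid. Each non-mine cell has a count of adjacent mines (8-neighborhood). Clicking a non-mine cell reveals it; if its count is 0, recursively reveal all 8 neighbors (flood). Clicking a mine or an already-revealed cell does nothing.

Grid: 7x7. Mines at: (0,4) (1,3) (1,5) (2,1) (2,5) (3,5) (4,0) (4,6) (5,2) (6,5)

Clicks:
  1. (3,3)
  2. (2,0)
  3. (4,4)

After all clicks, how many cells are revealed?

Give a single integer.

Answer: 10

Derivation:
Click 1 (3,3) count=0: revealed 9 new [(2,2) (2,3) (2,4) (3,2) (3,3) (3,4) (4,2) (4,3) (4,4)] -> total=9
Click 2 (2,0) count=1: revealed 1 new [(2,0)] -> total=10
Click 3 (4,4) count=1: revealed 0 new [(none)] -> total=10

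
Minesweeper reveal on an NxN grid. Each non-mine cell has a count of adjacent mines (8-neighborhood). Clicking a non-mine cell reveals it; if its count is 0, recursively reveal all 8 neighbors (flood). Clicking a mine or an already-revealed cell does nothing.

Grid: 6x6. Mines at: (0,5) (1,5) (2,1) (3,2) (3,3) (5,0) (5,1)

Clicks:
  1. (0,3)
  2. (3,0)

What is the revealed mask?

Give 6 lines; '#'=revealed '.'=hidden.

Answer: #####.
#####.
..###.
#.....
......
......

Derivation:
Click 1 (0,3) count=0: revealed 13 new [(0,0) (0,1) (0,2) (0,3) (0,4) (1,0) (1,1) (1,2) (1,3) (1,4) (2,2) (2,3) (2,4)] -> total=13
Click 2 (3,0) count=1: revealed 1 new [(3,0)] -> total=14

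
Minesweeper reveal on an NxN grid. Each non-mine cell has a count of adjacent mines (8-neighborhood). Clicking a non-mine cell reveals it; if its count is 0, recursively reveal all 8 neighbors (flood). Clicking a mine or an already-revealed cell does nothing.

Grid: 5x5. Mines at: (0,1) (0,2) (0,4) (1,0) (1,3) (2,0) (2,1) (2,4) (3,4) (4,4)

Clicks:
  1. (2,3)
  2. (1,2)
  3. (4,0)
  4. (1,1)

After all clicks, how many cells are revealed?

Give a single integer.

Click 1 (2,3) count=3: revealed 1 new [(2,3)] -> total=1
Click 2 (1,2) count=4: revealed 1 new [(1,2)] -> total=2
Click 3 (4,0) count=0: revealed 8 new [(3,0) (3,1) (3,2) (3,3) (4,0) (4,1) (4,2) (4,3)] -> total=10
Click 4 (1,1) count=5: revealed 1 new [(1,1)] -> total=11

Answer: 11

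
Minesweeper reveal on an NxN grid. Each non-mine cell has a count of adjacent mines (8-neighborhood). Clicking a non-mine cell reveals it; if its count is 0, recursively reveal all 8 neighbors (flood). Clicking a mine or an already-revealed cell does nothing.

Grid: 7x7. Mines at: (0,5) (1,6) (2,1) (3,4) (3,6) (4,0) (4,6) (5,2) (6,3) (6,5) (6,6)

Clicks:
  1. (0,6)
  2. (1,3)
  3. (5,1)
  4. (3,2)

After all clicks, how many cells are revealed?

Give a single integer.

Click 1 (0,6) count=2: revealed 1 new [(0,6)] -> total=1
Click 2 (1,3) count=0: revealed 13 new [(0,0) (0,1) (0,2) (0,3) (0,4) (1,0) (1,1) (1,2) (1,3) (1,4) (2,2) (2,3) (2,4)] -> total=14
Click 3 (5,1) count=2: revealed 1 new [(5,1)] -> total=15
Click 4 (3,2) count=1: revealed 1 new [(3,2)] -> total=16

Answer: 16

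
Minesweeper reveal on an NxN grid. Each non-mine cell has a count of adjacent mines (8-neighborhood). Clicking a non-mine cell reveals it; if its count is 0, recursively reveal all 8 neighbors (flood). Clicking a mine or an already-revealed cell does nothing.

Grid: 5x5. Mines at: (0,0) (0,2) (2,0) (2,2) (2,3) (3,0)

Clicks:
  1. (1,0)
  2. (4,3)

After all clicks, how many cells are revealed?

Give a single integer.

Click 1 (1,0) count=2: revealed 1 new [(1,0)] -> total=1
Click 2 (4,3) count=0: revealed 8 new [(3,1) (3,2) (3,3) (3,4) (4,1) (4,2) (4,3) (4,4)] -> total=9

Answer: 9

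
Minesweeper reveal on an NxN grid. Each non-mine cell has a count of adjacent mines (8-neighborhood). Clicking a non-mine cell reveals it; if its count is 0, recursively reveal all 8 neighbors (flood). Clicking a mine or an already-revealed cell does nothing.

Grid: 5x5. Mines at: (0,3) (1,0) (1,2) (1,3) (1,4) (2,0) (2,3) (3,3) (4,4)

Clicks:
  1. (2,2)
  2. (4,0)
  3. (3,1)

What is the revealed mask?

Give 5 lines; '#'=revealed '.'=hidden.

Answer: .....
.....
..#..
###..
###..

Derivation:
Click 1 (2,2) count=4: revealed 1 new [(2,2)] -> total=1
Click 2 (4,0) count=0: revealed 6 new [(3,0) (3,1) (3,2) (4,0) (4,1) (4,2)] -> total=7
Click 3 (3,1) count=1: revealed 0 new [(none)] -> total=7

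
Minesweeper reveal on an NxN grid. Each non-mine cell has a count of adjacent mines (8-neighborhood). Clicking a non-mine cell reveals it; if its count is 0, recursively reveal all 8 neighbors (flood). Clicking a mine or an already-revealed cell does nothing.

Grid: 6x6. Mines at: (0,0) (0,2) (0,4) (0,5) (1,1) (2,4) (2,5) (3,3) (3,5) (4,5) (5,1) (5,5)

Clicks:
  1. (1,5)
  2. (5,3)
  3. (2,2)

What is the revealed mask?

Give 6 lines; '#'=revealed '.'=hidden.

Click 1 (1,5) count=4: revealed 1 new [(1,5)] -> total=1
Click 2 (5,3) count=0: revealed 6 new [(4,2) (4,3) (4,4) (5,2) (5,3) (5,4)] -> total=7
Click 3 (2,2) count=2: revealed 1 new [(2,2)] -> total=8

Answer: ......
.....#
..#...
......
..###.
..###.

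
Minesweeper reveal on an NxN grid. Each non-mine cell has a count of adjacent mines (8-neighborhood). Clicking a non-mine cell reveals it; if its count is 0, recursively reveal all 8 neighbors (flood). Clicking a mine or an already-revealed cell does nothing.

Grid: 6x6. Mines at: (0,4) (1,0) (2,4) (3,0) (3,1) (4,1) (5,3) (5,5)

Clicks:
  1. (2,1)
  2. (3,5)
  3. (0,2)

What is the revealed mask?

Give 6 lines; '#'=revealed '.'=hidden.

Click 1 (2,1) count=3: revealed 1 new [(2,1)] -> total=1
Click 2 (3,5) count=1: revealed 1 new [(3,5)] -> total=2
Click 3 (0,2) count=0: revealed 8 new [(0,1) (0,2) (0,3) (1,1) (1,2) (1,3) (2,2) (2,3)] -> total=10

Answer: .###..
.###..
.###..
.....#
......
......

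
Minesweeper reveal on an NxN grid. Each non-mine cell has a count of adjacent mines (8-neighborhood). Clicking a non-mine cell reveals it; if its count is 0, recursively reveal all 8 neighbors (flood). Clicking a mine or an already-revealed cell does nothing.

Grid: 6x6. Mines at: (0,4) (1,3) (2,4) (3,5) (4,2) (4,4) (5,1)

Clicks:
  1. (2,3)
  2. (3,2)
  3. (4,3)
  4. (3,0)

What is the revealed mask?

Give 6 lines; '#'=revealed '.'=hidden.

Click 1 (2,3) count=2: revealed 1 new [(2,3)] -> total=1
Click 2 (3,2) count=1: revealed 1 new [(3,2)] -> total=2
Click 3 (4,3) count=2: revealed 1 new [(4,3)] -> total=3
Click 4 (3,0) count=0: revealed 13 new [(0,0) (0,1) (0,2) (1,0) (1,1) (1,2) (2,0) (2,1) (2,2) (3,0) (3,1) (4,0) (4,1)] -> total=16

Answer: ###...
###...
####..
###...
##.#..
......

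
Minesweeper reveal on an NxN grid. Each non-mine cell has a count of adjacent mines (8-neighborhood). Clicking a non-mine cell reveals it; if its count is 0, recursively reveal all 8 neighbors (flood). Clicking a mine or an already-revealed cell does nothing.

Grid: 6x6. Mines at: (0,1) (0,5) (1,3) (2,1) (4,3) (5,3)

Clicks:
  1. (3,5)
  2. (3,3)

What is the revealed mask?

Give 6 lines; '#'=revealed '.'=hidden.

Answer: ......
....##
....##
...###
....##
....##

Derivation:
Click 1 (3,5) count=0: revealed 10 new [(1,4) (1,5) (2,4) (2,5) (3,4) (3,5) (4,4) (4,5) (5,4) (5,5)] -> total=10
Click 2 (3,3) count=1: revealed 1 new [(3,3)] -> total=11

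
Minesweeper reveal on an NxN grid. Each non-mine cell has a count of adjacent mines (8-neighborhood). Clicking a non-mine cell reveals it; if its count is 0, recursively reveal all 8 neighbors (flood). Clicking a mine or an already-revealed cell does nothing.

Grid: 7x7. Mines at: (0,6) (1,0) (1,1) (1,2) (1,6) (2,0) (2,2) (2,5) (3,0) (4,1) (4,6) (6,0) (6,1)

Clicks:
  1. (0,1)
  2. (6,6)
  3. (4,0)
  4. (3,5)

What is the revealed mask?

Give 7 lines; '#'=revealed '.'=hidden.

Click 1 (0,1) count=3: revealed 1 new [(0,1)] -> total=1
Click 2 (6,6) count=0: revealed 18 new [(3,2) (3,3) (3,4) (3,5) (4,2) (4,3) (4,4) (4,5) (5,2) (5,3) (5,4) (5,5) (5,6) (6,2) (6,3) (6,4) (6,5) (6,6)] -> total=19
Click 3 (4,0) count=2: revealed 1 new [(4,0)] -> total=20
Click 4 (3,5) count=2: revealed 0 new [(none)] -> total=20

Answer: .#.....
.......
.......
..####.
#.####.
..#####
..#####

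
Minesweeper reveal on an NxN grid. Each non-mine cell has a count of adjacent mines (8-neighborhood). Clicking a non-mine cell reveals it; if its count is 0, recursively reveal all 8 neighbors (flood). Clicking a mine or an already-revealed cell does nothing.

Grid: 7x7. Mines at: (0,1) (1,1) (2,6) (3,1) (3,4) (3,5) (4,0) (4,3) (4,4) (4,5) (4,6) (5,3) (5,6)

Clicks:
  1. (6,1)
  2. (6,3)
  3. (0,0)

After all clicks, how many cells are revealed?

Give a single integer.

Answer: 8

Derivation:
Click 1 (6,1) count=0: revealed 6 new [(5,0) (5,1) (5,2) (6,0) (6,1) (6,2)] -> total=6
Click 2 (6,3) count=1: revealed 1 new [(6,3)] -> total=7
Click 3 (0,0) count=2: revealed 1 new [(0,0)] -> total=8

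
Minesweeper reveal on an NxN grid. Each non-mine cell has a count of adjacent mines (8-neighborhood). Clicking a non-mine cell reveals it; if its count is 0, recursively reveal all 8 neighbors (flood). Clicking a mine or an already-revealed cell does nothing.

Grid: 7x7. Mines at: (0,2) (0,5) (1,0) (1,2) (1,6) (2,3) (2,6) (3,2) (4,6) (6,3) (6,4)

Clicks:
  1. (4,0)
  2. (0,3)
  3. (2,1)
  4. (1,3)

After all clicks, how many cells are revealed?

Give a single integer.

Answer: 15

Derivation:
Click 1 (4,0) count=0: revealed 13 new [(2,0) (2,1) (3,0) (3,1) (4,0) (4,1) (4,2) (5,0) (5,1) (5,2) (6,0) (6,1) (6,2)] -> total=13
Click 2 (0,3) count=2: revealed 1 new [(0,3)] -> total=14
Click 3 (2,1) count=3: revealed 0 new [(none)] -> total=14
Click 4 (1,3) count=3: revealed 1 new [(1,3)] -> total=15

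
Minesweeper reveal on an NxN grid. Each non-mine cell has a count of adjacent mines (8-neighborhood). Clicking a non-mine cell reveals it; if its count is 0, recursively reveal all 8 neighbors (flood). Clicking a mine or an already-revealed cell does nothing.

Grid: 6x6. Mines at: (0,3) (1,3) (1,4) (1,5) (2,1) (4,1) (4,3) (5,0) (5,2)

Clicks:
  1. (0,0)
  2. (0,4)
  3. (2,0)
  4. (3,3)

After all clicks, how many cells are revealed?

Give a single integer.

Answer: 9

Derivation:
Click 1 (0,0) count=0: revealed 6 new [(0,0) (0,1) (0,2) (1,0) (1,1) (1,2)] -> total=6
Click 2 (0,4) count=4: revealed 1 new [(0,4)] -> total=7
Click 3 (2,0) count=1: revealed 1 new [(2,0)] -> total=8
Click 4 (3,3) count=1: revealed 1 new [(3,3)] -> total=9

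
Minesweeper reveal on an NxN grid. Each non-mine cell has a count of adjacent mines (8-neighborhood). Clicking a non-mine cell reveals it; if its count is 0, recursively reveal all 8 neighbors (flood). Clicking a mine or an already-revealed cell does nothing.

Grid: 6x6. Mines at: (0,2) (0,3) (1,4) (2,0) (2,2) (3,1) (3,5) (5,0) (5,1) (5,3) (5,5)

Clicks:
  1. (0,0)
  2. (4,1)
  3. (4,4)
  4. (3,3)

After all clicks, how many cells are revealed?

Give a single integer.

Click 1 (0,0) count=0: revealed 4 new [(0,0) (0,1) (1,0) (1,1)] -> total=4
Click 2 (4,1) count=3: revealed 1 new [(4,1)] -> total=5
Click 3 (4,4) count=3: revealed 1 new [(4,4)] -> total=6
Click 4 (3,3) count=1: revealed 1 new [(3,3)] -> total=7

Answer: 7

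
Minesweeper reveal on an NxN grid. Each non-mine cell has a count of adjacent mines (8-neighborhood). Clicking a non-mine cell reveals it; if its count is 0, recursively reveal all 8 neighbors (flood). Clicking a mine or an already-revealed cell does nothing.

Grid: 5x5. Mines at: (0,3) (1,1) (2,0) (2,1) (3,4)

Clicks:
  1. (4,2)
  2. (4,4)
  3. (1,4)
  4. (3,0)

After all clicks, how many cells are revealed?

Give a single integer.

Click 1 (4,2) count=0: revealed 8 new [(3,0) (3,1) (3,2) (3,3) (4,0) (4,1) (4,2) (4,3)] -> total=8
Click 2 (4,4) count=1: revealed 1 new [(4,4)] -> total=9
Click 3 (1,4) count=1: revealed 1 new [(1,4)] -> total=10
Click 4 (3,0) count=2: revealed 0 new [(none)] -> total=10

Answer: 10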